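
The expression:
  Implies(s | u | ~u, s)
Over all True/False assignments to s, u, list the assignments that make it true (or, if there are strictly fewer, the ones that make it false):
is true only for:
  s=True, u=False;
  s=True, u=True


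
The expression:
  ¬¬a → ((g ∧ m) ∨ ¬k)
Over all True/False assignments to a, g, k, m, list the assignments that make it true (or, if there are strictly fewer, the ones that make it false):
is false only for:
  a=True, g=False, k=True, m=False;
  a=True, g=False, k=True, m=True;
  a=True, g=True, k=True, m=False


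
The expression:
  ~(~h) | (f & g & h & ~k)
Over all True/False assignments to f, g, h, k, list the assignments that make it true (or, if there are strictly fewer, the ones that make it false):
is true only for:
  f=False, g=False, h=True, k=False;
  f=False, g=False, h=True, k=True;
  f=False, g=True, h=True, k=False;
  f=False, g=True, h=True, k=True;
  f=True, g=False, h=True, k=False;
  f=True, g=False, h=True, k=True;
  f=True, g=True, h=True, k=False;
  f=True, g=True, h=True, k=True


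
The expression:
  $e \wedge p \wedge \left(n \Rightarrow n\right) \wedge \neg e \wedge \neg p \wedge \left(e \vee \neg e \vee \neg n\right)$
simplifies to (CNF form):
$\text{False}$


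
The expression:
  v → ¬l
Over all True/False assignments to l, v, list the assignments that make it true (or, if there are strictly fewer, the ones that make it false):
is false only for:
  l=True, v=True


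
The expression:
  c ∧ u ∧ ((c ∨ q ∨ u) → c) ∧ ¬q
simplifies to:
c ∧ u ∧ ¬q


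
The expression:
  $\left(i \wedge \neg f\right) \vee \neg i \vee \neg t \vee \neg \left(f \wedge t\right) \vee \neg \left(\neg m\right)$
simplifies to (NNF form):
$m \vee \neg f \vee \neg i \vee \neg t$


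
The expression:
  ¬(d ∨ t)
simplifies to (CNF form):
¬d ∧ ¬t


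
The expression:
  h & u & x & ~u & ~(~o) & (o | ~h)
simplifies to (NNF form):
False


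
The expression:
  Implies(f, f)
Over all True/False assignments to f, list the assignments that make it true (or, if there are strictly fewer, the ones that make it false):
is always true.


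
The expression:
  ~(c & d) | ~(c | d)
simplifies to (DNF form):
~c | ~d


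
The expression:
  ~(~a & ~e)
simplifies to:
a | e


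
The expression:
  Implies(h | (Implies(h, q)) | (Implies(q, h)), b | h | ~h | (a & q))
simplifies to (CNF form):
True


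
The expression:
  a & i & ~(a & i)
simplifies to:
False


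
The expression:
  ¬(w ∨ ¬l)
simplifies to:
l ∧ ¬w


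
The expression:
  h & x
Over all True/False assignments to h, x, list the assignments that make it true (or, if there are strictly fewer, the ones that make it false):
is true only for:
  h=True, x=True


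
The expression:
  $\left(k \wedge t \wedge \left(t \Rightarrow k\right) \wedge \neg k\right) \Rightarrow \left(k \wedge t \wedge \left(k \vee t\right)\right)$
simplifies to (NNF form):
$\text{True}$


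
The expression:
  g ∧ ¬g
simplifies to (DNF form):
False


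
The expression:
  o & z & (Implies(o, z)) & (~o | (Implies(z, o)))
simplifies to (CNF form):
o & z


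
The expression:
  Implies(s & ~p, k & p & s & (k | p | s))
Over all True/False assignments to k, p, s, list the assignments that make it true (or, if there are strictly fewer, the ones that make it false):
is false only for:
  k=False, p=False, s=True;
  k=True, p=False, s=True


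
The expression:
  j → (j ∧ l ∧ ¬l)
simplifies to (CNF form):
¬j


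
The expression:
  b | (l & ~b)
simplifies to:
b | l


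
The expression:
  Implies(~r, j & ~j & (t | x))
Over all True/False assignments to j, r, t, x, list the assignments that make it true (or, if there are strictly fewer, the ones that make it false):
is true only for:
  j=False, r=True, t=False, x=False;
  j=False, r=True, t=False, x=True;
  j=False, r=True, t=True, x=False;
  j=False, r=True, t=True, x=True;
  j=True, r=True, t=False, x=False;
  j=True, r=True, t=False, x=True;
  j=True, r=True, t=True, x=False;
  j=True, r=True, t=True, x=True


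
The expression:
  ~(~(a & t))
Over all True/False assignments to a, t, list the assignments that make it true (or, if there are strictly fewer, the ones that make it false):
is true only for:
  a=True, t=True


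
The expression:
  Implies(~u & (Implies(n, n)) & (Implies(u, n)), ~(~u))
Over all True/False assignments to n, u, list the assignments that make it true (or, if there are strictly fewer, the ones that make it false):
is true only for:
  n=False, u=True;
  n=True, u=True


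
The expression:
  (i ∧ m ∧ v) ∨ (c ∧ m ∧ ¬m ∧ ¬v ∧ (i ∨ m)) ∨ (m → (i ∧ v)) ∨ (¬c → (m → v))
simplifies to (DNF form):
c ∨ v ∨ ¬m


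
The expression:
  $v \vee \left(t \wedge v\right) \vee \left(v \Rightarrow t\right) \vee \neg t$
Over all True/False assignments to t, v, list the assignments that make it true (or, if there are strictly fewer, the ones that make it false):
is always true.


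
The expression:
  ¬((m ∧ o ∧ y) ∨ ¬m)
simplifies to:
m ∧ (¬o ∨ ¬y)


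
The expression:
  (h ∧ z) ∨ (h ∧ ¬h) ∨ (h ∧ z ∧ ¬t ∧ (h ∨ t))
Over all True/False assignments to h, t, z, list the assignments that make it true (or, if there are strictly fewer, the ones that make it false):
is true only for:
  h=True, t=False, z=True;
  h=True, t=True, z=True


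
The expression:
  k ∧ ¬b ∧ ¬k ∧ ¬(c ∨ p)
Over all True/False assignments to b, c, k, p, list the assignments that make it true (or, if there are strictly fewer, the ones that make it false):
is never true.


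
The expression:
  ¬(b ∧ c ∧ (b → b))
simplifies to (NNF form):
¬b ∨ ¬c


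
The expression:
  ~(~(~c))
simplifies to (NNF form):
~c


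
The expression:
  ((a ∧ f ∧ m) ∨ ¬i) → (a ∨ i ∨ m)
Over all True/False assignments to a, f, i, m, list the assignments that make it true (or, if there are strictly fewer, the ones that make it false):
is false only for:
  a=False, f=False, i=False, m=False;
  a=False, f=True, i=False, m=False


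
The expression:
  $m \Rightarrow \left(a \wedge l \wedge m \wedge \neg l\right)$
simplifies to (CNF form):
$\neg m$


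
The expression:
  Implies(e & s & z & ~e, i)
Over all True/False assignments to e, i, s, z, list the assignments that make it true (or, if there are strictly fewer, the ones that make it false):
is always true.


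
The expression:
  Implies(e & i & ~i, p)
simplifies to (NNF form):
True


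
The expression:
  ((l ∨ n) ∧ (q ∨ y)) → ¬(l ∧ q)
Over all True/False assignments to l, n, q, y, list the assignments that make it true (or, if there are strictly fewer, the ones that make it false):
is false only for:
  l=True, n=False, q=True, y=False;
  l=True, n=False, q=True, y=True;
  l=True, n=True, q=True, y=False;
  l=True, n=True, q=True, y=True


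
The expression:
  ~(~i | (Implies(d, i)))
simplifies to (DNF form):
False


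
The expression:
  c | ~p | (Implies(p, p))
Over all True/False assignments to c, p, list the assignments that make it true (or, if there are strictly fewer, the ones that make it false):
is always true.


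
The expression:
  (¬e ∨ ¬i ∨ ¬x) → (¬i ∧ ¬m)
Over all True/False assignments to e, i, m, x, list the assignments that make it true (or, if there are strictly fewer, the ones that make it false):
is true only for:
  e=False, i=False, m=False, x=False;
  e=False, i=False, m=False, x=True;
  e=True, i=False, m=False, x=False;
  e=True, i=False, m=False, x=True;
  e=True, i=True, m=False, x=True;
  e=True, i=True, m=True, x=True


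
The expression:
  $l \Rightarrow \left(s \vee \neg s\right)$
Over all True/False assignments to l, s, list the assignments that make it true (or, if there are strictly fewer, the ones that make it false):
is always true.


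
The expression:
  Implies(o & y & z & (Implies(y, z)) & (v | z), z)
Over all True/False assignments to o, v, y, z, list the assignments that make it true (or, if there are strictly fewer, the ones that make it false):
is always true.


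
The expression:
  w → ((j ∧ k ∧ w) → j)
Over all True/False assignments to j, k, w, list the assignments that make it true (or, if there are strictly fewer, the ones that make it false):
is always true.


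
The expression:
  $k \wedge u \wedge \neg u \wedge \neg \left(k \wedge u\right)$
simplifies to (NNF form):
$\text{False}$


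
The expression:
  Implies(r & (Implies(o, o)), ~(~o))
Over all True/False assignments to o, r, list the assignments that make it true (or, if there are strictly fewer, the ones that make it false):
is false only for:
  o=False, r=True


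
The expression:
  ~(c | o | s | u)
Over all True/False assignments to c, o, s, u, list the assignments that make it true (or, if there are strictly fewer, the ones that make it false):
is true only for:
  c=False, o=False, s=False, u=False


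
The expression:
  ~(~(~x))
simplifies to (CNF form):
~x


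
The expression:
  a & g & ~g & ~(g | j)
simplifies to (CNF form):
False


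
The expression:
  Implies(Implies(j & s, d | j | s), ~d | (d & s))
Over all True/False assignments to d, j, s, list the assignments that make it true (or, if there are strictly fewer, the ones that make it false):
is false only for:
  d=True, j=False, s=False;
  d=True, j=True, s=False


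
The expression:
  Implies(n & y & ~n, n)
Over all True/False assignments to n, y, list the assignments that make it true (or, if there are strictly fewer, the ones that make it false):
is always true.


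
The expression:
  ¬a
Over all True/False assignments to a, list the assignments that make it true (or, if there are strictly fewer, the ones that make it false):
is true only for:
  a=False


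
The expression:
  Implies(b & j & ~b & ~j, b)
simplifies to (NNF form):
True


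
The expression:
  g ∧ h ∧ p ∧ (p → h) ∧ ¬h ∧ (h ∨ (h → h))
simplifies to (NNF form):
False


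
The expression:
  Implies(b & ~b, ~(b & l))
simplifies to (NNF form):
True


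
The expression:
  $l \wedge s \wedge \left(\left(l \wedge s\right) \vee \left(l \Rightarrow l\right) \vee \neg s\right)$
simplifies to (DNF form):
$l \wedge s$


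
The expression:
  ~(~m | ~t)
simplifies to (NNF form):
m & t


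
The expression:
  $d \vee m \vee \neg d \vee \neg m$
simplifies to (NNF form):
$\text{True}$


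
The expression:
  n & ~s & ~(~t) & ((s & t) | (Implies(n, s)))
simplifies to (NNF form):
False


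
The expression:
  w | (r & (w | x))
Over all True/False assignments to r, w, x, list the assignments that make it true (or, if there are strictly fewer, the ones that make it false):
is false only for:
  r=False, w=False, x=False;
  r=False, w=False, x=True;
  r=True, w=False, x=False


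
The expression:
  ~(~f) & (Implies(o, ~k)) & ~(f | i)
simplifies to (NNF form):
False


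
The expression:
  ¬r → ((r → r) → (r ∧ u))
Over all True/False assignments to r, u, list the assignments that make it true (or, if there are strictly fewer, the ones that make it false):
is true only for:
  r=True, u=False;
  r=True, u=True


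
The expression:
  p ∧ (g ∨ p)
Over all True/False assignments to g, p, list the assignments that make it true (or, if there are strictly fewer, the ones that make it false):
is true only for:
  g=False, p=True;
  g=True, p=True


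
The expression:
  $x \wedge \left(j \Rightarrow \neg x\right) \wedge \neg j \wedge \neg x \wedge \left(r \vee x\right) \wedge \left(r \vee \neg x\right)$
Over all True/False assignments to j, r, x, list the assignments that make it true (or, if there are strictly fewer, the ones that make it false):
is never true.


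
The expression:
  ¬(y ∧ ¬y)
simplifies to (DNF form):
True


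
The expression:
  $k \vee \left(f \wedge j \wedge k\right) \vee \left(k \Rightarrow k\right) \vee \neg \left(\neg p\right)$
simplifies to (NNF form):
$\text{True}$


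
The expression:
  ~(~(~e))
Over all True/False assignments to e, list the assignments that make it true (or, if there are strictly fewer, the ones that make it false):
is true only for:
  e=False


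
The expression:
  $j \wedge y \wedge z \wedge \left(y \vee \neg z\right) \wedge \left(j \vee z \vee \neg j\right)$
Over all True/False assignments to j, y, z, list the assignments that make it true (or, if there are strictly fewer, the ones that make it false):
is true only for:
  j=True, y=True, z=True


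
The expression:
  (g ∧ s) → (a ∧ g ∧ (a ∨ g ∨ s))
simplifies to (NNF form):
a ∨ ¬g ∨ ¬s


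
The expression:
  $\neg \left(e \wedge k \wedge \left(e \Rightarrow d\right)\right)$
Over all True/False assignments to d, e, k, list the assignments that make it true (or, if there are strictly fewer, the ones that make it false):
is false only for:
  d=True, e=True, k=True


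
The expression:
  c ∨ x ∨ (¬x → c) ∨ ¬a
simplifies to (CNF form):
c ∨ x ∨ ¬a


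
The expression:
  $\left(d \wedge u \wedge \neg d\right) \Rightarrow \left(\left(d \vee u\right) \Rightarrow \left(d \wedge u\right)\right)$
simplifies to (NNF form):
$\text{True}$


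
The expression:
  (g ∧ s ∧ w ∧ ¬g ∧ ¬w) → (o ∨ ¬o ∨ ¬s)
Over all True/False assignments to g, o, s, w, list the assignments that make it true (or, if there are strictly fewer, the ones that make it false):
is always true.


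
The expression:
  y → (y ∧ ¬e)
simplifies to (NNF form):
¬e ∨ ¬y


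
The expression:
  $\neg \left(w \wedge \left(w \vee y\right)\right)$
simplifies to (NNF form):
$\neg w$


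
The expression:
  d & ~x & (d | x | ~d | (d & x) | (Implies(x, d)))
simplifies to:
d & ~x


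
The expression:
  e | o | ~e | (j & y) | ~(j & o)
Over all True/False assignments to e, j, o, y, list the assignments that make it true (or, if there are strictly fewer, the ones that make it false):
is always true.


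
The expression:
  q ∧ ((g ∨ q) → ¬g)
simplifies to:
q ∧ ¬g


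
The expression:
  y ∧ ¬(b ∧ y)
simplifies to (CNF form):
y ∧ ¬b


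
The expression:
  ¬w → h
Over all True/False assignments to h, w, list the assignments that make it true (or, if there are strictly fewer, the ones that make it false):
is false only for:
  h=False, w=False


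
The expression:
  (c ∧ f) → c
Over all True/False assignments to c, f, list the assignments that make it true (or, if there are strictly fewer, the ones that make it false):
is always true.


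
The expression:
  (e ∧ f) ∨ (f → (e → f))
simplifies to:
True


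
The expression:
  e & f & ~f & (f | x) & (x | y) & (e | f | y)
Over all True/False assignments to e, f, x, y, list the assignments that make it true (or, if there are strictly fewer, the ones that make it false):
is never true.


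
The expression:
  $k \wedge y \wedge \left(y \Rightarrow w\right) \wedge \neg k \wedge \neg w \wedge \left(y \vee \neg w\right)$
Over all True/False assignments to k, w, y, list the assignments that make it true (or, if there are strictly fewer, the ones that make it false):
is never true.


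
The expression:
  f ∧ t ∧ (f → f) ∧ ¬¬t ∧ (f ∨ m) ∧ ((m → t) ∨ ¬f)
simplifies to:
f ∧ t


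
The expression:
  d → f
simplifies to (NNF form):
f ∨ ¬d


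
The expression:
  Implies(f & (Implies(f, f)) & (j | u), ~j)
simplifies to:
~f | ~j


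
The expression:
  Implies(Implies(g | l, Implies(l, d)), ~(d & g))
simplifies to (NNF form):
~d | ~g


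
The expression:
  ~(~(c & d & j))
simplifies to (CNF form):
c & d & j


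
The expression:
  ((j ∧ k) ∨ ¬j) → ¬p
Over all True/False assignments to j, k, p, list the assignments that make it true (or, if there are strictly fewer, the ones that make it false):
is false only for:
  j=False, k=False, p=True;
  j=False, k=True, p=True;
  j=True, k=True, p=True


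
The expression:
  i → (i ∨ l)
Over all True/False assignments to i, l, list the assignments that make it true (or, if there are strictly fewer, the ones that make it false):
is always true.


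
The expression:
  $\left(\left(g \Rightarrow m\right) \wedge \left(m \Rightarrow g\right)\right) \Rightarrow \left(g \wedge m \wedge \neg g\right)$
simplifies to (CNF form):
$\left(g \vee m\right) \wedge \left(\neg g \vee \neg m\right)$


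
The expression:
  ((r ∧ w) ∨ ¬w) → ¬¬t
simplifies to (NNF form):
t ∨ (w ∧ ¬r)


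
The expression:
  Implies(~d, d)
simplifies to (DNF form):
d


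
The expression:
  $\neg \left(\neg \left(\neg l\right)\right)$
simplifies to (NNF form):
$\neg l$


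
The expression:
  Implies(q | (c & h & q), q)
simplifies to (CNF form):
True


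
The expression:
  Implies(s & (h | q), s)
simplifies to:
True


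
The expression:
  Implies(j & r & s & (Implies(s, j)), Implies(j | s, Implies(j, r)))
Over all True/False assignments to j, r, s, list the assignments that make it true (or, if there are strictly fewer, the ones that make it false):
is always true.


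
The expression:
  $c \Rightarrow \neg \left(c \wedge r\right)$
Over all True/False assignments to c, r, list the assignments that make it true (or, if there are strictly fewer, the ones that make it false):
is false only for:
  c=True, r=True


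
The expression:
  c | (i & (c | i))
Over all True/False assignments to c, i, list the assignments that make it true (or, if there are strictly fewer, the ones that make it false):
is false only for:
  c=False, i=False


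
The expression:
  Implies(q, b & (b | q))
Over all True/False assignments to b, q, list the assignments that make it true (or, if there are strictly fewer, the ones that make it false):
is false only for:
  b=False, q=True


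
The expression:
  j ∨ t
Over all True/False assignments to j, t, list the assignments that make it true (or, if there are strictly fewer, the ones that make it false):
is false only for:
  j=False, t=False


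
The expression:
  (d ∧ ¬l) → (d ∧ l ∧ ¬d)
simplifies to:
l ∨ ¬d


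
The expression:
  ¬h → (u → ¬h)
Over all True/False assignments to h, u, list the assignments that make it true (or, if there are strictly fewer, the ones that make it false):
is always true.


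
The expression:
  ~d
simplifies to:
~d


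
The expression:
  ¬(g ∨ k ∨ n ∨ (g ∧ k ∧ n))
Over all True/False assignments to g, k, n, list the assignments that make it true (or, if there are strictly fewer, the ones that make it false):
is true only for:
  g=False, k=False, n=False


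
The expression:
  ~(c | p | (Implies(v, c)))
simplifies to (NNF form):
v & ~c & ~p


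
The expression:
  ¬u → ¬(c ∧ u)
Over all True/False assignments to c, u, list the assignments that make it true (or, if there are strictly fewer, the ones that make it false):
is always true.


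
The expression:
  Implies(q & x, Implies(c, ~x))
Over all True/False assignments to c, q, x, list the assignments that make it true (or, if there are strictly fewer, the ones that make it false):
is false only for:
  c=True, q=True, x=True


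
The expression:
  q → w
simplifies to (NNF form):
w ∨ ¬q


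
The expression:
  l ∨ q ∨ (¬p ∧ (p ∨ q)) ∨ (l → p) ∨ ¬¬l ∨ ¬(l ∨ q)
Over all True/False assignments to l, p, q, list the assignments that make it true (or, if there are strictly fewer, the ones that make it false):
is always true.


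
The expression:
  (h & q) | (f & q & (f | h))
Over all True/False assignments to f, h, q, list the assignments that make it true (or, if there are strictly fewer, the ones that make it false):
is true only for:
  f=False, h=True, q=True;
  f=True, h=False, q=True;
  f=True, h=True, q=True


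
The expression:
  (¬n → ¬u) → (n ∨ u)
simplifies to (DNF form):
n ∨ u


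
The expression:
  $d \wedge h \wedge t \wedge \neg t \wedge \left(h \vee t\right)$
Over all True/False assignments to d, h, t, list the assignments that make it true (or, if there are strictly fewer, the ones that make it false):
is never true.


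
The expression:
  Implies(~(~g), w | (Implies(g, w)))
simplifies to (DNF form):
w | ~g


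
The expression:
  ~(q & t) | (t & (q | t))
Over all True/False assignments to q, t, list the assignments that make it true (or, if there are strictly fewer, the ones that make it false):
is always true.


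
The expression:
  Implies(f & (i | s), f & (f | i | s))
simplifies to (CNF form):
True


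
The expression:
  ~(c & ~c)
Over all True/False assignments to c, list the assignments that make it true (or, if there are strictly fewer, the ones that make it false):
is always true.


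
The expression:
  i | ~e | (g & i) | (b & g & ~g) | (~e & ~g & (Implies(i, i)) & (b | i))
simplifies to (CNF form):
i | ~e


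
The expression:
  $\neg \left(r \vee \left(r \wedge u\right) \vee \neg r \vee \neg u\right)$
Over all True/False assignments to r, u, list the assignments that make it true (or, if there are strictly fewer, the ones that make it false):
is never true.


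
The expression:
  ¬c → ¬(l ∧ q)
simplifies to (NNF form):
c ∨ ¬l ∨ ¬q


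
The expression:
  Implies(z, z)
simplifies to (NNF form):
True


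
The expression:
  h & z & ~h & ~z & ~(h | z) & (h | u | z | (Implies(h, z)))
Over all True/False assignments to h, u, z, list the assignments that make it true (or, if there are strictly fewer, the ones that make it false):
is never true.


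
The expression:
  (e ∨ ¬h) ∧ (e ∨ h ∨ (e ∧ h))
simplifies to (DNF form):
e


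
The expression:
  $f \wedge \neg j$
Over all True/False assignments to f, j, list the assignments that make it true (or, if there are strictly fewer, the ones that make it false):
is true only for:
  f=True, j=False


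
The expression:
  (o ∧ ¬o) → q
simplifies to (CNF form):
True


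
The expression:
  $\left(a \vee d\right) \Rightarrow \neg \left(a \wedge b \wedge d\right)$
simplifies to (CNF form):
$\neg a \vee \neg b \vee \neg d$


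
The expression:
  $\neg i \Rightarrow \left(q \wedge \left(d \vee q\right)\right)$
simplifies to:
$i \vee q$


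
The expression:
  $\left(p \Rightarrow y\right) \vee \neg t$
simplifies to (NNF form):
$y \vee \neg p \vee \neg t$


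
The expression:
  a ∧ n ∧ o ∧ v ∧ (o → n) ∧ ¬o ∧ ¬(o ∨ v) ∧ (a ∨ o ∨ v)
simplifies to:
False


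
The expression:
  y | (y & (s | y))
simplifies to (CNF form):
y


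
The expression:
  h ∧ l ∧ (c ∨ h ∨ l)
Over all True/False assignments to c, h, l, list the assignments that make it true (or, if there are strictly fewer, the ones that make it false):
is true only for:
  c=False, h=True, l=True;
  c=True, h=True, l=True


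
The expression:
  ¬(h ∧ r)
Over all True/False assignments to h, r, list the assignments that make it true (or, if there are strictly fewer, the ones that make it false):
is false only for:
  h=True, r=True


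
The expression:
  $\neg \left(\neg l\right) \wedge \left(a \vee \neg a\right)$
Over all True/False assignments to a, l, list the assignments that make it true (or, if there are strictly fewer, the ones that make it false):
is true only for:
  a=False, l=True;
  a=True, l=True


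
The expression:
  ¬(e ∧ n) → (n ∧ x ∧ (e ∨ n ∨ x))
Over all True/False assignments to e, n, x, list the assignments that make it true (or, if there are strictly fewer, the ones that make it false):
is true only for:
  e=False, n=True, x=True;
  e=True, n=True, x=False;
  e=True, n=True, x=True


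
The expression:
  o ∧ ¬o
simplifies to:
False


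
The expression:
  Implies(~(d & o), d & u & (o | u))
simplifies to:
d & (o | u)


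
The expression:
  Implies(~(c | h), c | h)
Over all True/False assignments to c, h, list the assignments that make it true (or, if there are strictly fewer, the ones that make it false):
is false only for:
  c=False, h=False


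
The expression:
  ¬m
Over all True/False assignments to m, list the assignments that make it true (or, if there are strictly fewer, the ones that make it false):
is true only for:
  m=False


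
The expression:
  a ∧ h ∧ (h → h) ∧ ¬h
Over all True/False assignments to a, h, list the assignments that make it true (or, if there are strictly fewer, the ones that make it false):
is never true.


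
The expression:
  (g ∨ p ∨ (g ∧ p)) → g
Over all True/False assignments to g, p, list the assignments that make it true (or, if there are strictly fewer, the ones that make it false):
is false only for:
  g=False, p=True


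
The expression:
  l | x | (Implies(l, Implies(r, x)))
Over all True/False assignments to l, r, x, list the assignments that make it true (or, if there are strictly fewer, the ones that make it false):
is always true.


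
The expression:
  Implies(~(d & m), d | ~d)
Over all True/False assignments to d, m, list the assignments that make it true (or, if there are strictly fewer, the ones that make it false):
is always true.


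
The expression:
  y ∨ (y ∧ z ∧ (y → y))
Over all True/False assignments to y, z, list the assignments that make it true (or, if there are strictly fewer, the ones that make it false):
is true only for:
  y=True, z=False;
  y=True, z=True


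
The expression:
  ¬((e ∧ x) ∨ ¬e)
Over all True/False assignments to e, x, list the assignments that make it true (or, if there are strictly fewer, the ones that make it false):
is true only for:
  e=True, x=False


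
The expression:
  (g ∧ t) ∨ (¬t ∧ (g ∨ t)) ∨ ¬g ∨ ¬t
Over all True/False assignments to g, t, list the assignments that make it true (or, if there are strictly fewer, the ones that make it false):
is always true.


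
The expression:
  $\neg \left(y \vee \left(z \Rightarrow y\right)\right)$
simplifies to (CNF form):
$z \wedge \neg y$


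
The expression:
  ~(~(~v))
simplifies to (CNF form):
~v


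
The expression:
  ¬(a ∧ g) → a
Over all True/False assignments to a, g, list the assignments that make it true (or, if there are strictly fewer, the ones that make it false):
is true only for:
  a=True, g=False;
  a=True, g=True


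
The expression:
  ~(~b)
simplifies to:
b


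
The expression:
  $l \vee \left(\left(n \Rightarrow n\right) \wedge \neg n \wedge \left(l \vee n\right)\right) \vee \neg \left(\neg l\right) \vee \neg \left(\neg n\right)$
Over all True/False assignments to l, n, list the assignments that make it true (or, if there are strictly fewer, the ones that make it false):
is false only for:
  l=False, n=False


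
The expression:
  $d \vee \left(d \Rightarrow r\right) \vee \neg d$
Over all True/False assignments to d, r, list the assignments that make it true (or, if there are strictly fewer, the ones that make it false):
is always true.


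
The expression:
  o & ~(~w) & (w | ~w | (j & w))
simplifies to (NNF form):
o & w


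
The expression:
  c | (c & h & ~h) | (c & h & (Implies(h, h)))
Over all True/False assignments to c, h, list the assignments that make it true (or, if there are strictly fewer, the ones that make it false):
is true only for:
  c=True, h=False;
  c=True, h=True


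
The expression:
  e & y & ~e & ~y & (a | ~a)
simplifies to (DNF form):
False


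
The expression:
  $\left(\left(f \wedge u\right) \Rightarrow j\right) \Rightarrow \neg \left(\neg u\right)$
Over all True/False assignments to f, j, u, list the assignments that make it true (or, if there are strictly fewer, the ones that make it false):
is true only for:
  f=False, j=False, u=True;
  f=False, j=True, u=True;
  f=True, j=False, u=True;
  f=True, j=True, u=True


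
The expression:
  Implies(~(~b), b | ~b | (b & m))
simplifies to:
True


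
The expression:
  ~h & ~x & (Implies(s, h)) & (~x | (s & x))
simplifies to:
~h & ~s & ~x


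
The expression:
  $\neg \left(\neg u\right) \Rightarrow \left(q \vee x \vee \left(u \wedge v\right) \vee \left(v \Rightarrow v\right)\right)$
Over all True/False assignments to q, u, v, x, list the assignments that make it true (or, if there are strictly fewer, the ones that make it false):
is always true.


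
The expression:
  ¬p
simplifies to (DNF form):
¬p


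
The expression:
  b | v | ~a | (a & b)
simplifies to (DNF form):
b | v | ~a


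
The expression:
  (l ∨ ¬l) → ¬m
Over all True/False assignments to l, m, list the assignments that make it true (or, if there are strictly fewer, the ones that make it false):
is true only for:
  l=False, m=False;
  l=True, m=False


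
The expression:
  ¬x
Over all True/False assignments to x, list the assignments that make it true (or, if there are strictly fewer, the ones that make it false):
is true only for:
  x=False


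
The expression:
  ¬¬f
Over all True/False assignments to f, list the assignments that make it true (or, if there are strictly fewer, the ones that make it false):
is true only for:
  f=True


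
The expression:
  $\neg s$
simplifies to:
$\neg s$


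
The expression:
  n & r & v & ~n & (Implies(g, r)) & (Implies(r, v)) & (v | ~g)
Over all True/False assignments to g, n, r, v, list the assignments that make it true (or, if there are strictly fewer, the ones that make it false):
is never true.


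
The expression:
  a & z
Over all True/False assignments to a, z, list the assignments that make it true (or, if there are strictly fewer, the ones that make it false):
is true only for:
  a=True, z=True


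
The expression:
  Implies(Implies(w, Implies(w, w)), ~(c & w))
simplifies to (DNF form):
~c | ~w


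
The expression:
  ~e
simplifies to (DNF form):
~e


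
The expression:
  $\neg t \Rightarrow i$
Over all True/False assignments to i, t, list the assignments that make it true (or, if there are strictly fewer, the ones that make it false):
is false only for:
  i=False, t=False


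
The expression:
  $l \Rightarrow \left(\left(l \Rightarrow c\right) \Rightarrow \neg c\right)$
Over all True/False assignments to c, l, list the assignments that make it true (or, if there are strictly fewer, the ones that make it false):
is false only for:
  c=True, l=True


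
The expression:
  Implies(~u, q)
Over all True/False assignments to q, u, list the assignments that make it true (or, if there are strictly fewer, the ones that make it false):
is false only for:
  q=False, u=False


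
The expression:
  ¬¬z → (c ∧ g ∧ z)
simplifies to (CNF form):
(c ∨ ¬z) ∧ (g ∨ ¬z)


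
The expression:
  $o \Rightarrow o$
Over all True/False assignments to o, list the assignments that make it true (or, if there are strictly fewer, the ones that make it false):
is always true.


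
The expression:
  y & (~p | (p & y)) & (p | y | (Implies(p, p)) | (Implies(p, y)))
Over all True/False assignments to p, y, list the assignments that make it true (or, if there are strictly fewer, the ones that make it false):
is true only for:
  p=False, y=True;
  p=True, y=True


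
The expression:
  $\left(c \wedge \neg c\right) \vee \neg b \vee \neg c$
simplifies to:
$\neg b \vee \neg c$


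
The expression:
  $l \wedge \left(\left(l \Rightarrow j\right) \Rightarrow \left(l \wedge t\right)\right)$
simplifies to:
$l \wedge \left(t \vee \neg j\right)$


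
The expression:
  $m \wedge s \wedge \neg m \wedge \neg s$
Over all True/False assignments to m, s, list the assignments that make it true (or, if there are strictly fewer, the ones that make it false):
is never true.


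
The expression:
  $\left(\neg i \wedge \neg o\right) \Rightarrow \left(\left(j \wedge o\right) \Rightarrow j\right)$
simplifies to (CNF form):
$\text{True}$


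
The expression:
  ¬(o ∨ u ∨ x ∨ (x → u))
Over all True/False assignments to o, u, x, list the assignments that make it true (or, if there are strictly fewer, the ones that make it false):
is never true.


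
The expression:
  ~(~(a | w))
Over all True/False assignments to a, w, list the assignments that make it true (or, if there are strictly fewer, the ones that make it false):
is false only for:
  a=False, w=False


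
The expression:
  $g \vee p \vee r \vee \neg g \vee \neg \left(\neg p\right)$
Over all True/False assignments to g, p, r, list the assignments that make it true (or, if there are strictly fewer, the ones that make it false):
is always true.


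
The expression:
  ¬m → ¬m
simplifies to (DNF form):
True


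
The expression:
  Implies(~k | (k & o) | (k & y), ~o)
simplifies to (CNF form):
~o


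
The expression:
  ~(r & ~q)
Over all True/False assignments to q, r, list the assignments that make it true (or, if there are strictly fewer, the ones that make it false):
is false only for:
  q=False, r=True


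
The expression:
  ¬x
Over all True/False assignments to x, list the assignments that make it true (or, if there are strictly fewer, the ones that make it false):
is true only for:
  x=False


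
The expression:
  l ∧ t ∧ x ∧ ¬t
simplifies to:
False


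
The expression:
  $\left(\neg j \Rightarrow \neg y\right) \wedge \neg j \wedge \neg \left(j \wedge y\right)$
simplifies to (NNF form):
$\neg j \wedge \neg y$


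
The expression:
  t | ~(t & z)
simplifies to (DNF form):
True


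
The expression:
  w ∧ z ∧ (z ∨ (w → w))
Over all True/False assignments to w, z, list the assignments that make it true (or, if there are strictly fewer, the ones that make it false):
is true only for:
  w=True, z=True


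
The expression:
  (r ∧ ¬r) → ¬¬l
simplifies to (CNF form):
True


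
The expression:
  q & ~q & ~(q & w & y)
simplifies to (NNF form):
False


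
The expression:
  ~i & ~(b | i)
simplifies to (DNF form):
~b & ~i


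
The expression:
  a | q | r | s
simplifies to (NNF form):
a | q | r | s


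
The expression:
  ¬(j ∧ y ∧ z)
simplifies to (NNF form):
¬j ∨ ¬y ∨ ¬z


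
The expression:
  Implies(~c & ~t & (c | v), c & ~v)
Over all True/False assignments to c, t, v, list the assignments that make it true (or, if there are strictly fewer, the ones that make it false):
is false only for:
  c=False, t=False, v=True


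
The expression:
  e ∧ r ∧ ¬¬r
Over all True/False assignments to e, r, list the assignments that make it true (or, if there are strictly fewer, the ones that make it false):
is true only for:
  e=True, r=True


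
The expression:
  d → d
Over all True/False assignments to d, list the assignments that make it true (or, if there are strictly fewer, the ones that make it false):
is always true.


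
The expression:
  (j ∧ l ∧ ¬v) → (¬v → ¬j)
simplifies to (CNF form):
v ∨ ¬j ∨ ¬l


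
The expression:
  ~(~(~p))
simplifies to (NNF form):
~p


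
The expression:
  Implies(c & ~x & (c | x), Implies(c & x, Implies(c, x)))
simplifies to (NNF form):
True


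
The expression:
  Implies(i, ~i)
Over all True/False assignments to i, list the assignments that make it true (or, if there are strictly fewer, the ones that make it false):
is true only for:
  i=False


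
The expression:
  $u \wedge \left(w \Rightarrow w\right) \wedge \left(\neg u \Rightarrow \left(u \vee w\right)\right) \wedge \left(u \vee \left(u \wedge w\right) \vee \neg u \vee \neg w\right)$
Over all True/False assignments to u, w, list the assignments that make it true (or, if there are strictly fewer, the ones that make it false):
is true only for:
  u=True, w=False;
  u=True, w=True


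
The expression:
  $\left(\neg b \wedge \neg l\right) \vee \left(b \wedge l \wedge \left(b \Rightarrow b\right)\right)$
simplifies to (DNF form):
$\left(b \wedge l\right) \vee \left(\neg b \wedge \neg l\right)$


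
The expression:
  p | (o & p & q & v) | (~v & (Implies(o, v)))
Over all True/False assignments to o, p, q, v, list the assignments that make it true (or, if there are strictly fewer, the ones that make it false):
is false only for:
  o=False, p=False, q=False, v=True;
  o=False, p=False, q=True, v=True;
  o=True, p=False, q=False, v=False;
  o=True, p=False, q=False, v=True;
  o=True, p=False, q=True, v=False;
  o=True, p=False, q=True, v=True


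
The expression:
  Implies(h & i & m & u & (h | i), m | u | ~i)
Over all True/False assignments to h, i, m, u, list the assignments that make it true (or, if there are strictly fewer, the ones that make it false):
is always true.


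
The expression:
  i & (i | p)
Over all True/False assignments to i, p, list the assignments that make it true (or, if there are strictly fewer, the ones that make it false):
is true only for:
  i=True, p=False;
  i=True, p=True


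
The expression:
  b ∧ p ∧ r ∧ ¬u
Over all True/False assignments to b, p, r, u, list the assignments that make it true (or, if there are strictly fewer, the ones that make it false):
is true only for:
  b=True, p=True, r=True, u=False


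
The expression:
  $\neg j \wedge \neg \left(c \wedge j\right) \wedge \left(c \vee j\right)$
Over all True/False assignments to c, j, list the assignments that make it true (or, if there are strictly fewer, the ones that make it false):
is true only for:
  c=True, j=False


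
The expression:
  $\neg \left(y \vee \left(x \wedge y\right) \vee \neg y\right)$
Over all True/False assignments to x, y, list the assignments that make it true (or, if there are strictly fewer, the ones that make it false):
is never true.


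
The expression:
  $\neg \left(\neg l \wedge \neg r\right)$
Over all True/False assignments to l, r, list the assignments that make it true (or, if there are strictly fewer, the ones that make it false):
is false only for:
  l=False, r=False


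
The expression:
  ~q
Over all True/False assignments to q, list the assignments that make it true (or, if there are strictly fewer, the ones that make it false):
is true only for:
  q=False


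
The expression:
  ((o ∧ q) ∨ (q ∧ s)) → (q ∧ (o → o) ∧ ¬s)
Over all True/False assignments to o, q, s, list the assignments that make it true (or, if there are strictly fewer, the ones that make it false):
is false only for:
  o=False, q=True, s=True;
  o=True, q=True, s=True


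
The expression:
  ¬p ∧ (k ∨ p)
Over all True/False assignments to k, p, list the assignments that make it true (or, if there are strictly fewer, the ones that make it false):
is true only for:
  k=True, p=False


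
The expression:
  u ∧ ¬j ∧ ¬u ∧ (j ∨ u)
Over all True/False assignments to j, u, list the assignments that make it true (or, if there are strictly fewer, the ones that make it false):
is never true.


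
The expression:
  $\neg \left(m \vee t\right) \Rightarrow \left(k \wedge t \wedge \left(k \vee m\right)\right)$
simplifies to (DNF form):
$m \vee t$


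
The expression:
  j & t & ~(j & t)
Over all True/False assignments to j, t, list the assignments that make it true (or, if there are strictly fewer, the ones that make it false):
is never true.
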